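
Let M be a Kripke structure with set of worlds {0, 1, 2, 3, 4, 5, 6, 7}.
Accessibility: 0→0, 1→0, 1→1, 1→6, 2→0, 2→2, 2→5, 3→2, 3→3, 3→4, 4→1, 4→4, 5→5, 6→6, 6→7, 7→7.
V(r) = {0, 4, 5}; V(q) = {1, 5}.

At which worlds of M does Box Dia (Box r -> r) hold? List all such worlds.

Let φ = Box Dia (Box r -> r). Evaluate φ at each world:
  0 (successors {0}): φ is true.
  1 (successors {0, 1, 6}): φ is true.
  2 (successors {0, 2, 5}): φ is true.
  3 (successors {2, 3, 4}): φ is true.
  4 (successors {1, 4}): φ is true.
  5 (successors {5}): φ is true.
  6 (successors {6, 7}): φ is true.
  7 (successors {7}): φ is true.
For instance, at 7:
  At 7: Box Dia (Box r -> r) requires Dia (Box r -> r) at every successor {7}.
      At 7: Dia (Box r -> r) requires Box r -> r at some successor in {7}.
        Box r -> r holds at 7, so Dia (Box r -> r) is true at 7.
  So Box Dia (Box r -> r) is true at 7.
Satisfying worlds: {0, 1, 2, 3, 4, 5, 6, 7}

0, 1, 2, 3, 4, 5, 6, 7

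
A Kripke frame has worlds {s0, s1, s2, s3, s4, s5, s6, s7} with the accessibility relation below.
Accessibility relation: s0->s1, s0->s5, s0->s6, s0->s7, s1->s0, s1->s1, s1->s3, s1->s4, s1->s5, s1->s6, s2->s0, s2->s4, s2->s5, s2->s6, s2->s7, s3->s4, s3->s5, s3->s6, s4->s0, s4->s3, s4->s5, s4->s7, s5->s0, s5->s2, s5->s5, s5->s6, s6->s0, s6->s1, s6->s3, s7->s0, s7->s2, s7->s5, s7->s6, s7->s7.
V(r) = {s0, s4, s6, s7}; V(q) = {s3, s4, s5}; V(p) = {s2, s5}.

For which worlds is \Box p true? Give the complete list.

Let φ = \Box p. Evaluate φ at each world:
  s0 (successors {s1, s5, s6, s7}): φ is false.
  s1 (successors {s0, s1, s3, s4, s5, s6}): φ is false.
  s2 (successors {s0, s4, s5, s6, s7}): φ is false.
  s3 (successors {s4, s5, s6}): φ is false.
  s4 (successors {s0, s3, s5, s7}): φ is false.
  s5 (successors {s0, s2, s5, s6}): φ is false.
  s6 (successors {s0, s1, s3}): φ is false.
  s7 (successors {s0, s2, s5, s6, s7}): φ is false.
For instance, at s7:
  At s7: \Box p requires p at every successor {s0, s2, s5, s6, s7}.
    p fails at s0, so \Box p is false at s7.
Satisfying worlds: none.

none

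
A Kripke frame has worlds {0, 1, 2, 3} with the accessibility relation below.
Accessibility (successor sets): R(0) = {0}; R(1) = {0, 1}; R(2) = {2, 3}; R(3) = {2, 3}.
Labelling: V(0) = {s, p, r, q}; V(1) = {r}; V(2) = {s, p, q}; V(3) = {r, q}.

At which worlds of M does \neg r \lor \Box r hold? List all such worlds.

0, 1, 2

Let φ = \neg r \lor \Box r. Evaluate φ at each world:
  0 (successors {0}): φ is true.
  1 (successors {0, 1}): φ is true.
  2 (successors {2, 3}): φ is true.
  3 (successors {2, 3}): φ is false.
For instance, at 1:
  At 1: \neg r is false, \Box r is true, so \neg r \lor \Box r is true.
    At 1: \Box r requires r at every successor {0, 1}.
      At 0: r is true.
      At 1: r is true.
    So \Box r is true at 1.
Satisfying worlds: {0, 1, 2}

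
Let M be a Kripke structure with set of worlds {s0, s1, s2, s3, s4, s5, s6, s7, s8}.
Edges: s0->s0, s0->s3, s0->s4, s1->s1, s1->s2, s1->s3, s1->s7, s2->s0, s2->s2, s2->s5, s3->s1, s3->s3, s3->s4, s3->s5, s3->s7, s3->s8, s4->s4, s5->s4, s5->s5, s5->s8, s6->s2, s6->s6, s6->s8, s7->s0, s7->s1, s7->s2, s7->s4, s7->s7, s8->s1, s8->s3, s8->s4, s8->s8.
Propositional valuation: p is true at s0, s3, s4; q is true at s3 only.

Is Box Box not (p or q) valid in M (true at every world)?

No

Let φ = Box Box not (p or q). Evaluate φ at each world:
  s0 (successors {s0, s3, s4}): φ is false.
  s1 (successors {s1, s2, s3, s7}): φ is false.
  s2 (successors {s0, s2, s5}): φ is false.
  s3 (successors {s1, s3, s4, s5, s7, s8}): φ is false.
  s4 (successors {s4}): φ is false.
  s5 (successors {s4, s5, s8}): φ is false.
  s6 (successors {s2, s6, s8}): φ is false.
  s7 (successors {s0, s1, s2, s4, s7}): φ is false.
  s8 (successors {s1, s3, s4, s8}): φ is false.
Detail at s0 (counterexample):
  At s0: Box Box not (p or q) requires Box not (p or q) at every successor {s0, s3, s4}.
    Box not (p or q) fails at s0, so Box Box not (p or q) is false at s0.
      At s0: Box not (p or q) requires not (p or q) at every successor {s0, s3, s4}.
        not (p or q) fails at s0, so Box not (p or q) is false at s0.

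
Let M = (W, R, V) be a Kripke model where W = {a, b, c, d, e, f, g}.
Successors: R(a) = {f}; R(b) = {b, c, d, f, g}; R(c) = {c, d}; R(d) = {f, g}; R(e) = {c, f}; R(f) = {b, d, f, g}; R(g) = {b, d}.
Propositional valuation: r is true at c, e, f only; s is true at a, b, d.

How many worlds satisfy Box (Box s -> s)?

4

Let φ = Box (Box s -> s). Evaluate φ at each world:
  a (successors {f}): φ is true.
  b (successors {b, c, d, f, g}): φ is false.
  c (successors {c, d}): φ is true.
  d (successors {f, g}): φ is false.
  e (successors {c, f}): φ is true.
  f (successors {b, d, f, g}): φ is false.
  g (successors {b, d}): φ is true.
For instance, at b:
  At b: Box (Box s -> s) requires Box s -> s at every successor {b, c, d, f, g}.
    Box s -> s fails at g, so Box (Box s -> s) is false at b.
      At g: Box s is true, s is false, so Box s -> s is false.
Satisfying worlds: {a, c, e, g}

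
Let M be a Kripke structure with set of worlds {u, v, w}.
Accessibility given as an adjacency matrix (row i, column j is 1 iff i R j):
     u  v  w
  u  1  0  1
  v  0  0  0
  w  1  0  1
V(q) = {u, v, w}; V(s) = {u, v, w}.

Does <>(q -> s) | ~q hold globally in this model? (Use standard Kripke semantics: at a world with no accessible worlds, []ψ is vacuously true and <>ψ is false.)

Let φ = <>(q -> s) | ~q. Evaluate φ at each world:
  u (successors {u, w}): φ is true.
  v (successors ∅): φ is false.
  w (successors {u, w}): φ is true.
Detail at v (counterexample):
  At v: <>(q -> s) is false, ~q is false, so <>(q -> s) | ~q is false.
    At v: no accessible worlds, so <>(q -> s) is false.

No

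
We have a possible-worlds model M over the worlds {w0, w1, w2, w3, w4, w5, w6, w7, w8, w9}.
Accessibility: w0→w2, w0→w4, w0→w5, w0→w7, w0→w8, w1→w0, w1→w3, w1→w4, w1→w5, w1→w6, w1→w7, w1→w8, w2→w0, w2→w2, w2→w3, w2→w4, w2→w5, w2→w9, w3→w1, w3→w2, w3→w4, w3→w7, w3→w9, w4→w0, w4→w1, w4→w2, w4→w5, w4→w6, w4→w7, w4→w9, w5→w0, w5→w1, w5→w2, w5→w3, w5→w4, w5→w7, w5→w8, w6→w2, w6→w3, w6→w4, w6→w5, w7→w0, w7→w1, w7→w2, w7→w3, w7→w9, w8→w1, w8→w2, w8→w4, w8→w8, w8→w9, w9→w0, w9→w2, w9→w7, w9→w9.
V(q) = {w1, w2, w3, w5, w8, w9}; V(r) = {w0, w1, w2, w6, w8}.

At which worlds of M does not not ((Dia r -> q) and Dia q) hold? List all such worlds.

w1, w2, w3, w5, w8, w9

Recall that Dia ψ holds at a world iff ψ holds at some accessible world.
Let φ = not not ((Dia r -> q) and Dia q). Evaluate φ at each world:
  w0 (successors {w2, w4, w5, w7, w8}): φ is false.
  w1 (successors {w0, w3, w4, w5, w6, w7, w8}): φ is true.
  w2 (successors {w0, w2, w3, w4, w5, w9}): φ is true.
  w3 (successors {w1, w2, w4, w7, w9}): φ is true.
  w4 (successors {w0, w1, w2, w5, w6, w7, w9}): φ is false.
  w5 (successors {w0, w1, w2, w3, w4, w7, w8}): φ is true.
  w6 (successors {w2, w3, w4, w5}): φ is false.
  w7 (successors {w0, w1, w2, w3, w9}): φ is false.
  w8 (successors {w1, w2, w4, w8, w9}): φ is true.
  w9 (successors {w0, w2, w7, w9}): φ is true.
For instance, at w2:
  At w2: not ((Dia r -> q) and Dia q) is false, so not not ((Dia r -> q) and Dia q) is true.
    At w2: (Dia r -> q) and Dia q is true, so not ((Dia r -> q) and Dia q) is false.
      At w2: Dia r -> q is true, Dia q is true, so (Dia r -> q) and Dia q is true.
Satisfying worlds: {w1, w2, w3, w5, w8, w9}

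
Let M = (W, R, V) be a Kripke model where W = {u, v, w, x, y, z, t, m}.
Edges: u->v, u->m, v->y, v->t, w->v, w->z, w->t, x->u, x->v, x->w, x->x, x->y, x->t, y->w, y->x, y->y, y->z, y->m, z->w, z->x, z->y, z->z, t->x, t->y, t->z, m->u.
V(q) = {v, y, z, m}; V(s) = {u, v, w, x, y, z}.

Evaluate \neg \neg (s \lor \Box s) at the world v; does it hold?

Recall that \Box ψ holds at a world iff ψ holds at every accessible world, and \Diamond ψ holds iff ψ holds at some accessible world.
At v: \neg (s \lor \Box s) is false, so \neg \neg (s \lor \Box s) is true.
  At v: s \lor \Box s is true, so \neg (s \lor \Box s) is false.
    At v: s is true, \Box s is false, so s \lor \Box s is true.
      At v: \Box s requires s at every successor {y, t}.
        s fails at t, so \Box s is false at v.

Yes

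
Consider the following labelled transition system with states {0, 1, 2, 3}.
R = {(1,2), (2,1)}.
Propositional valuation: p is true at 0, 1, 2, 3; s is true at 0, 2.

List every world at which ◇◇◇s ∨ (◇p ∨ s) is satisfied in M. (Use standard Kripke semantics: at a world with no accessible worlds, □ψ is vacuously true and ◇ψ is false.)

0, 1, 2

Let φ = ◇◇◇s ∨ (◇p ∨ s). Evaluate φ at each world:
  0 (successors ∅): φ is true.
  1 (successors {2}): φ is true.
  2 (successors {1}): φ is true.
  3 (successors ∅): φ is false.
For instance, at 2:
  At 2: ◇◇◇s is false, ◇p ∨ s is true, so ◇◇◇s ∨ (◇p ∨ s) is true.
    At 2: ◇◇◇s requires ◇◇s at some successor in {1}.
      At 1: ◇◇s is false.
    So ◇◇◇s is false at 2.
    At 2: ◇p is true, s is true, so ◇p ∨ s is true.
      At 2: ◇p requires p at some successor in {1}.
        p holds at 1, so ◇p is true at 2.
Satisfying worlds: {0, 1, 2}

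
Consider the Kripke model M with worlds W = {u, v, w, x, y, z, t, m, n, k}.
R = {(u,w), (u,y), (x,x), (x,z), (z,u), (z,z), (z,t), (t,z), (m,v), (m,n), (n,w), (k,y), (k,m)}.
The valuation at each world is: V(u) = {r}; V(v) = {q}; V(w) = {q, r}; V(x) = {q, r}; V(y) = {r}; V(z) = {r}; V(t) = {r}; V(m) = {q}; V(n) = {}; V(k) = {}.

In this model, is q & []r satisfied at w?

At w: q is true, []r is true, so q & []r is true.
  At w: no accessible worlds, so []r holds vacuously.

Yes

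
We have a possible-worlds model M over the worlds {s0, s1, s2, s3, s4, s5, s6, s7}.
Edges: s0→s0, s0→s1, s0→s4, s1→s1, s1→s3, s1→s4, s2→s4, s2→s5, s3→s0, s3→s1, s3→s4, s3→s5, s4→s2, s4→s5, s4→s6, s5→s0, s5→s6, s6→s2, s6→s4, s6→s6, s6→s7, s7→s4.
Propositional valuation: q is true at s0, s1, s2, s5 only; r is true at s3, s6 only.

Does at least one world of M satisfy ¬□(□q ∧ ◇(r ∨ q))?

Let φ = ¬□(□q ∧ ◇(r ∨ q)). Evaluate φ at each world:
  s0 (successors {s0, s1, s4}): φ is true.
  s1 (successors {s1, s3, s4}): φ is true.
  s2 (successors {s4, s5}): φ is true.
  s3 (successors {s0, s1, s4, s5}): φ is true.
  s4 (successors {s2, s5, s6}): φ is true.
  s5 (successors {s0, s6}): φ is true.
  s6 (successors {s2, s4, s6, s7}): φ is true.
  s7 (successors {s4}): φ is true.
Detail at s0 (witness):
  At s0: □(□q ∧ ◇(r ∨ q)) is false, so ¬□(□q ∧ ◇(r ∨ q)) is true.
    At s0: □(□q ∧ ◇(r ∨ q)) requires □q ∧ ◇(r ∨ q) at every successor {s0, s1, s4}.
      □q ∧ ◇(r ∨ q) fails at s0, so □(□q ∧ ◇(r ∨ q)) is false at s0.

Yes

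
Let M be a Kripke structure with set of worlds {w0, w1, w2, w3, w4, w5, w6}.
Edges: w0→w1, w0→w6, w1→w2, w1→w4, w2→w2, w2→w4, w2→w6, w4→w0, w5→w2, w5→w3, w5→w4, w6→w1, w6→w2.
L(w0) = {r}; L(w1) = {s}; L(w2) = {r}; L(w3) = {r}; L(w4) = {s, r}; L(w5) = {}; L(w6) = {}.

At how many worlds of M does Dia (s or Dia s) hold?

Let φ = Dia (s or Dia s). Evaluate φ at each world:
  w0 (successors {w1, w6}): φ is true.
  w1 (successors {w2, w4}): φ is true.
  w2 (successors {w2, w4, w6}): φ is true.
  w3 (successors ∅): φ is false.
  w4 (successors {w0}): φ is true.
  w5 (successors {w2, w3, w4}): φ is true.
  w6 (successors {w1, w2}): φ is true.
For instance, at w4:
  At w4: Dia (s or Dia s) requires s or Dia s at some successor in {w0}.
    s or Dia s holds at w0, so Dia (s or Dia s) is true at w4.
      At w0: s is false, Dia s is true, so s or Dia s is true.
Satisfying worlds: {w0, w1, w2, w4, w5, w6}

6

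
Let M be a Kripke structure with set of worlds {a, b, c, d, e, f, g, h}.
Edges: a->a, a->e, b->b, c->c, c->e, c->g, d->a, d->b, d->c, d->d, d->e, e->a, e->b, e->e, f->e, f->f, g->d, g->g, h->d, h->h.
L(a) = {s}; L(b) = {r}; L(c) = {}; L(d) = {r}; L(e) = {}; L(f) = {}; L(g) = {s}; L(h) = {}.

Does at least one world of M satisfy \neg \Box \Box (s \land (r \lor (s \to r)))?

Recall that \Box ψ holds at a world iff ψ holds at every accessible world, and \Diamond ψ holds iff ψ holds at some accessible world.
Let φ = \neg \Box \Box (s \land (r \lor (s \to r))). Evaluate φ at each world:
  a (successors {a, e}): φ is true.
  b (successors {b}): φ is true.
  c (successors {c, e, g}): φ is true.
  d (successors {a, b, c, d, e}): φ is true.
  e (successors {a, b, e}): φ is true.
  f (successors {e, f}): φ is true.
  g (successors {d, g}): φ is true.
  h (successors {d, h}): φ is true.
Detail at a (witness):
  At a: \Box \Box (s \land (r \lor (s \to r))) is false, so \neg \Box \Box (s \land (r \lor (s \to r))) is true.
    At a: \Box \Box (s \land (r \lor (s \to r))) requires \Box (s \land (r \lor (s \to r))) at every successor {a, e}.
      \Box (s \land (r \lor (s \to r))) fails at a, so \Box \Box (s \land (r \lor (s \to r))) is false at a.

Yes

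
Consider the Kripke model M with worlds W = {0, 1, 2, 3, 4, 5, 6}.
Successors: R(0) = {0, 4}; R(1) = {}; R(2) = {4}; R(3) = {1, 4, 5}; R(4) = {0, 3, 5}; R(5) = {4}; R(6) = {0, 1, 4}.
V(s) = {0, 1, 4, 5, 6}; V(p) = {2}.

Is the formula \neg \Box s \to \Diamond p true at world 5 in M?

Yes

Recall that \Box ψ holds at a world iff ψ holds at every accessible world, and \Diamond ψ holds iff ψ holds at some accessible world.
At 5: \neg \Box s is false, \Diamond p is false, so \neg \Box s \to \Diamond p is true.
  At 5: \Box s is true, so \neg \Box s is false.
    At 5: \Box s requires s at every successor {4}.
      At 4: s is true.
    So \Box s is true at 5.
  At 5: \Diamond p requires p at some successor in {4}.
    At 4: p is false.
  So \Diamond p is false at 5.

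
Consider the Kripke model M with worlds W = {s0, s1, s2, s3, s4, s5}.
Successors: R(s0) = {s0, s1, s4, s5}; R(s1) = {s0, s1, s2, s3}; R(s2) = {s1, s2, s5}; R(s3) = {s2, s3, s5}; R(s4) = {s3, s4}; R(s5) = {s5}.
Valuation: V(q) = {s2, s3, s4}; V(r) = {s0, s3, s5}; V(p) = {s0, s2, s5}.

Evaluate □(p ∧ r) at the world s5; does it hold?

Yes

At s5: □(p ∧ r) requires p ∧ r at every successor {s5}.
  At s5: p ∧ r is true.
So □(p ∧ r) is true at s5.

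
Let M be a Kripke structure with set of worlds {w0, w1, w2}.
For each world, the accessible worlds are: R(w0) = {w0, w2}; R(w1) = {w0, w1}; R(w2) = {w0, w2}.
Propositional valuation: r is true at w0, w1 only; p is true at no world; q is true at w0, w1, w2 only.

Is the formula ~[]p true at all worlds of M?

Yes

Let φ = ~[]p. Evaluate φ at each world:
  w0 (successors {w0, w2}): φ is true.
  w1 (successors {w0, w1}): φ is true.
  w2 (successors {w0, w2}): φ is true.
For instance, at w2:
  At w2: []p is false, so ~[]p is true.
    At w2: []p requires p at every successor {w0, w2}.
      p fails at w0, so []p is false at w2.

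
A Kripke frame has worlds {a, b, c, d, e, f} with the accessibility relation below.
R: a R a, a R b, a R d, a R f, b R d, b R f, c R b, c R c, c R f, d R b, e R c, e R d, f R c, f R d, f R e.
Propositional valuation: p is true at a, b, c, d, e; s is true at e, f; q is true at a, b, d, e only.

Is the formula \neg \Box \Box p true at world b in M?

No

At b: \Box \Box p is true, so \neg \Box \Box p is false.
  At b: \Box \Box p requires \Box p at every successor {d, f}.
      At d: \Box p requires p at every successor {b}.
        At b: p is true.
      So \Box p is true at d.
      At f: \Box p requires p at every successor {c, d, e}.
        At c: p is true.
        At d: p is true.
        At e: p is true.
      So \Box p is true at f.
  So \Box \Box p is true at b.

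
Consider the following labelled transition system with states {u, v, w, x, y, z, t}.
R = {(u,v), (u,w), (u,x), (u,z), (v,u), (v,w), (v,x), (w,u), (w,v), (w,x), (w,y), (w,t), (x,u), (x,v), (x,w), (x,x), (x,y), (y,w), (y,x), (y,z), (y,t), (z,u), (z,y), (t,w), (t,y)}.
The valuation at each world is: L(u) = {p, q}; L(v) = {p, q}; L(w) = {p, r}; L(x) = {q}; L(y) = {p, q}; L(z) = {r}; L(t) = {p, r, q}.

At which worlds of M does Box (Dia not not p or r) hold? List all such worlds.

Recall that Box ψ holds at a world iff ψ holds at every accessible world, and Dia ψ holds iff ψ holds at some accessible world.
Let φ = Box (Dia not not p or r). Evaluate φ at each world:
  u (successors {v, w, x, z}): φ is true.
  v (successors {u, w, x}): φ is true.
  w (successors {u, v, x, y, t}): φ is true.
  x (successors {u, v, w, x, y}): φ is true.
  y (successors {w, x, z, t}): φ is true.
  z (successors {u, y}): φ is true.
  t (successors {w, y}): φ is true.
For instance, at z:
  At z: Box (Dia not not p or r) requires Dia not not p or r at every successor {u, y}.
      At u: Dia not not p is true, r is false, so Dia not not p or r is true.
      At y: Dia not not p is true, r is false, so Dia not not p or r is true.
  So Box (Dia not not p or r) is true at z.
Satisfying worlds: {u, v, w, x, y, z, t}

u, v, w, x, y, z, t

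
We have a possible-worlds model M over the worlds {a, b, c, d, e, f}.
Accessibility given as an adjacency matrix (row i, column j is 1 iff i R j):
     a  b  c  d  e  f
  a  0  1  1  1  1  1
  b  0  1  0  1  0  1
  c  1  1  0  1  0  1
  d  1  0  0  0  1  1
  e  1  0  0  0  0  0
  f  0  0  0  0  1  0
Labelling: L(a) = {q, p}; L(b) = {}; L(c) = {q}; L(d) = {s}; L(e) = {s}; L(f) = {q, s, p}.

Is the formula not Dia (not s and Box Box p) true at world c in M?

Yes

Recall that Box ψ holds at a world iff ψ holds at every accessible world, and Dia ψ holds iff ψ holds at some accessible world.
At c: Dia (not s and Box Box p) is false, so not Dia (not s and Box Box p) is true.
  At c: Dia (not s and Box Box p) requires not s and Box Box p at some successor in {a, b, d, f}.
    At a: not s and Box Box p is false.
    At b: not s and Box Box p is false.
    At d: not s and Box Box p is false.
    At f: not s and Box Box p is false.
  So Dia (not s and Box Box p) is false at c.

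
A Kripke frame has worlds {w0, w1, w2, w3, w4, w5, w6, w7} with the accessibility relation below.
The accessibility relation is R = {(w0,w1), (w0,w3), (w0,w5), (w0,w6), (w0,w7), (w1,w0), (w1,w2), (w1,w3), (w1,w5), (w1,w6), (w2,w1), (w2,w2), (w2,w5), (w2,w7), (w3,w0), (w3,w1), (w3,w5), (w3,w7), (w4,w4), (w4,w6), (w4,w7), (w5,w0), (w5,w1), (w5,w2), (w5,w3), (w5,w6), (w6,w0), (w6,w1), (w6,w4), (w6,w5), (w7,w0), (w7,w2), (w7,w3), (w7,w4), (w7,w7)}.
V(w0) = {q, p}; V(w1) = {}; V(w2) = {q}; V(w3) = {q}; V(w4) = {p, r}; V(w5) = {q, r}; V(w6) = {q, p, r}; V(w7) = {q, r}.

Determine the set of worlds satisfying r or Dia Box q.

Let φ = r or Dia Box q. Evaluate φ at each world:
  w0 (successors {w1, w3, w5, w6, w7}): φ is true.
  w1 (successors {w0, w2, w3, w5, w6}): φ is false.
  w2 (successors {w1, w2, w5, w7}): φ is true.
  w3 (successors {w0, w1, w5, w7}): φ is true.
  w4 (successors {w4, w6, w7}): φ is true.
  w5 (successors {w0, w1, w2, w3, w6}): φ is true.
  w6 (successors {w0, w1, w4, w5}): φ is true.
  w7 (successors {w0, w2, w3, w4, w7}): φ is true.
For instance, at w1:
  At w1: r is false, Dia Box q is false, so r or Dia Box q is false.
    At w1: Dia Box q requires Box q at some successor in {w0, w2, w3, w5, w6}.
      At w0: Box q is false.
      At w2: Box q is false.
      At w3: Box q is false.
      At w5: Box q is false.
      At w6: Box q is false.
    So Dia Box q is false at w1.
Satisfying worlds: {w0, w2, w3, w4, w5, w6, w7}

w0, w2, w3, w4, w5, w6, w7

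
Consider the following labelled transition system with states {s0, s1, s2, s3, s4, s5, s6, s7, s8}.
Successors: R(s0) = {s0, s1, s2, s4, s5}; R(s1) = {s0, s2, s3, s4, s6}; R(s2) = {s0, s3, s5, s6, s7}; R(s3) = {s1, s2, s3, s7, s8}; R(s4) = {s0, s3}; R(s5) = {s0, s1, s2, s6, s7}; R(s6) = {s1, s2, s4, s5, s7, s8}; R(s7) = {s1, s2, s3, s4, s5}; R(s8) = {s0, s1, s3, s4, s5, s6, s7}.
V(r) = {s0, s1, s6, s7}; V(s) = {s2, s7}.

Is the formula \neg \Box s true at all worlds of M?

Yes

Let φ = \neg \Box s. Evaluate φ at each world:
  s0 (successors {s0, s1, s2, s4, s5}): φ is true.
  s1 (successors {s0, s2, s3, s4, s6}): φ is true.
  s2 (successors {s0, s3, s5, s6, s7}): φ is true.
  s3 (successors {s1, s2, s3, s7, s8}): φ is true.
  s4 (successors {s0, s3}): φ is true.
  s5 (successors {s0, s1, s2, s6, s7}): φ is true.
  s6 (successors {s1, s2, s4, s5, s7, s8}): φ is true.
  s7 (successors {s1, s2, s3, s4, s5}): φ is true.
  s8 (successors {s0, s1, s3, s4, s5, s6, s7}): φ is true.
For instance, at s5:
  At s5: \Box s is false, so \neg \Box s is true.
    At s5: \Box s requires s at every successor {s0, s1, s2, s6, s7}.
      s fails at s0, so \Box s is false at s5.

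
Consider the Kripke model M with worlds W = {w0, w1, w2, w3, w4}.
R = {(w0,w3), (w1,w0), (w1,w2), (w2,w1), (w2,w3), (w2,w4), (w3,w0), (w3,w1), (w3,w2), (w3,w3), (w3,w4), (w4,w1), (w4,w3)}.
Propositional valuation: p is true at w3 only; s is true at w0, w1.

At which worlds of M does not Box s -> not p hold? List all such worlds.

w0, w1, w2, w4

Let φ = not Box s -> not p. Evaluate φ at each world:
  w0 (successors {w3}): φ is true.
  w1 (successors {w0, w2}): φ is true.
  w2 (successors {w1, w3, w4}): φ is true.
  w3 (successors {w0, w1, w2, w3, w4}): φ is false.
  w4 (successors {w1, w3}): φ is true.
For instance, at w1:
  At w1: not Box s is true, not p is true, so not Box s -> not p is true.
    At w1: Box s is false, so not Box s is true.
      At w1: Box s requires s at every successor {w0, w2}.
        s fails at w2, so Box s is false at w1.
Satisfying worlds: {w0, w1, w2, w4}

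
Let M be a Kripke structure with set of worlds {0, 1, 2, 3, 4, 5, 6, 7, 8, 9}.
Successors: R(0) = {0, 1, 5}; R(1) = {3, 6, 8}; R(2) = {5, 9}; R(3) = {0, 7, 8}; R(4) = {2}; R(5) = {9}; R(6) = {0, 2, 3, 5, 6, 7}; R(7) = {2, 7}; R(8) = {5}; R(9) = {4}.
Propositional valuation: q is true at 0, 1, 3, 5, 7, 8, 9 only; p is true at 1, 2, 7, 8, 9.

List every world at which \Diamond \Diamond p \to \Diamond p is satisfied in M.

0, 1, 2, 3, 4, 5, 6, 7

Let φ = \Diamond \Diamond p \to \Diamond p. Evaluate φ at each world:
  0 (successors {0, 1, 5}): φ is true.
  1 (successors {3, 6, 8}): φ is true.
  2 (successors {5, 9}): φ is true.
  3 (successors {0, 7, 8}): φ is true.
  4 (successors {2}): φ is true.
  5 (successors {9}): φ is true.
  6 (successors {0, 2, 3, 5, 6, 7}): φ is true.
  7 (successors {2, 7}): φ is true.
  8 (successors {5}): φ is false.
  9 (successors {4}): φ is false.
For instance, at 3:
  At 3: \Diamond \Diamond p is true, \Diamond p is true, so \Diamond \Diamond p \to \Diamond p is true.
    At 3: \Diamond \Diamond p requires \Diamond p at some successor in {0, 7, 8}.
      \Diamond p holds at 0, so \Diamond \Diamond p is true at 3.
    At 3: \Diamond p requires p at some successor in {0, 7, 8}.
      p holds at 7, so \Diamond p is true at 3.
Satisfying worlds: {0, 1, 2, 3, 4, 5, 6, 7}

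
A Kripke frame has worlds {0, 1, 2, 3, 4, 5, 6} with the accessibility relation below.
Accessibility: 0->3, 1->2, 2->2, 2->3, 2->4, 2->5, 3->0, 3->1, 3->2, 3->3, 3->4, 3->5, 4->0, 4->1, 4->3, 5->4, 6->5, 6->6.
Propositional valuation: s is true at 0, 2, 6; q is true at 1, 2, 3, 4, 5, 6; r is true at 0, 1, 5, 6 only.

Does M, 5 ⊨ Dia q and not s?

At 5: Dia q is true, not s is true, so Dia q and not s is true.
  At 5: Dia q requires q at some successor in {4}.
    q holds at 4, so Dia q is true at 5.

Yes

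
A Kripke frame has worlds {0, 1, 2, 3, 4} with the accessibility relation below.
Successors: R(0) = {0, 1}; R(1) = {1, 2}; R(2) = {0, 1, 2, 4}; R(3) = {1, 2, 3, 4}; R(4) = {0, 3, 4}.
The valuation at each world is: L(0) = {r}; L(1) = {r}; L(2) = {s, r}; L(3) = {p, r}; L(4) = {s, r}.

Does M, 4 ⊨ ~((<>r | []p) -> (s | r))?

At 4: (<>r | []p) -> (s | r) is true, so ~((<>r | []p) -> (s | r)) is false.
  At 4: <>r | []p is true, s | r is true, so (<>r | []p) -> (s | r) is true.
    At 4: <>r is true, []p is false, so <>r | []p is true.
      At 4: <>r requires r at some successor in {0, 3, 4}.
        r holds at 0, so <>r is true at 4.
      At 4: []p requires p at every successor {0, 3, 4}.
        p fails at 0, so []p is false at 4.

No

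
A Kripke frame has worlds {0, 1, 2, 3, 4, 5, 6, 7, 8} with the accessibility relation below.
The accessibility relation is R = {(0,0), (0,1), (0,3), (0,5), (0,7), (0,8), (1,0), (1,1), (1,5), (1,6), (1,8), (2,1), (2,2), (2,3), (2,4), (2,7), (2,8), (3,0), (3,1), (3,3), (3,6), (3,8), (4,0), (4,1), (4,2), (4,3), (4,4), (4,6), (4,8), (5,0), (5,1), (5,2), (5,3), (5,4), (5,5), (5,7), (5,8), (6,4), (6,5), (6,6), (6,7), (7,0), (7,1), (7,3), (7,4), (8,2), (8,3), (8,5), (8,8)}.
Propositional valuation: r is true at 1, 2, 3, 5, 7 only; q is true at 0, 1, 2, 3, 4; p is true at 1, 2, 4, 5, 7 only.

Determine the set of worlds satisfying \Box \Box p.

Recall that \Box ψ holds at a world iff ψ holds at every accessible world, and \Diamond ψ holds iff ψ holds at some accessible world.
Let φ = \Box \Box p. Evaluate φ at each world:
  0 (successors {0, 1, 3, 5, 7, 8}): φ is false.
  1 (successors {0, 1, 5, 6, 8}): φ is false.
  2 (successors {1, 2, 3, 4, 7, 8}): φ is false.
  3 (successors {0, 1, 3, 6, 8}): φ is false.
  4 (successors {0, 1, 2, 3, 4, 6, 8}): φ is false.
  5 (successors {0, 1, 2, 3, 4, 5, 7, 8}): φ is false.
  6 (successors {4, 5, 6, 7}): φ is false.
  7 (successors {0, 1, 3, 4}): φ is false.
  8 (successors {2, 3, 5, 8}): φ is false.
For instance, at 3:
  At 3: \Box \Box p requires \Box p at every successor {0, 1, 3, 6, 8}.
    \Box p fails at 0, so \Box \Box p is false at 3.
      At 0: \Box p requires p at every successor {0, 1, 3, 5, 7, 8}.
        p fails at 0, so \Box p is false at 0.
Satisfying worlds: none.

none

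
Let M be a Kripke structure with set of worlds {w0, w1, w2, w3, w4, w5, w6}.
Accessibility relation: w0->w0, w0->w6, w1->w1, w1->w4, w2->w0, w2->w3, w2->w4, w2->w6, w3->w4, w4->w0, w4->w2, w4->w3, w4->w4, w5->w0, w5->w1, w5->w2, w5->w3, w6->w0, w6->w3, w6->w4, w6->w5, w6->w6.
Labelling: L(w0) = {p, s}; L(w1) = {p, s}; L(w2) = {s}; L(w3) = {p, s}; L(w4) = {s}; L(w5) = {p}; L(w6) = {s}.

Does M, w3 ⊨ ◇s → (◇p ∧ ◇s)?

Recall that ◇ψ holds at a world iff ψ holds at some accessible world.
At w3: ◇s is true, ◇p ∧ ◇s is false, so ◇s → (◇p ∧ ◇s) is false.
  At w3: ◇s requires s at some successor in {w4}.
    s holds at w4, so ◇s is true at w3.
  At w3: ◇p is false, ◇s is true, so ◇p ∧ ◇s is false.
    At w3: ◇p requires p at some successor in {w4}.
      At w4: p is false.
    So ◇p is false at w3.
    At w3: ◇s requires s at some successor in {w4}.
      s holds at w4, so ◇s is true at w3.

No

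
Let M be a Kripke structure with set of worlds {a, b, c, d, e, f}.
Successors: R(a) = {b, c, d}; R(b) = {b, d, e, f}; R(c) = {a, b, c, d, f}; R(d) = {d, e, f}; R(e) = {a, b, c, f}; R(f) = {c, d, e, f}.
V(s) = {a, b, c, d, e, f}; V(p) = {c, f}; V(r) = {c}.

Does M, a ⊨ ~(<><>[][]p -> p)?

No

At a: <><>[][]p -> p is true, so ~(<><>[][]p -> p) is false.
  At a: <><>[][]p is false, p is false, so <><>[][]p -> p is true.
    At a: <><>[][]p requires <>[][]p at some successor in {b, c, d}.
      At b: <>[][]p is false.
      At c: <>[][]p is false.
      At d: <>[][]p is false.
    So <><>[][]p is false at a.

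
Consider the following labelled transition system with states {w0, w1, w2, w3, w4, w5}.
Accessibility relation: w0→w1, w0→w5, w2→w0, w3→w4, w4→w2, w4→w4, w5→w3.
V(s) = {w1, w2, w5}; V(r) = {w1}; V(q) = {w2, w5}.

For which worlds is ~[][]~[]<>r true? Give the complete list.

Recall that []ψ holds at a world iff ψ holds at every accessible world, and <>ψ holds iff ψ holds at some accessible world.
Let φ = ~[][]~[]<>r. Evaluate φ at each world:
  w0 (successors {w1, w5}): φ is false.
  w1 (successors ∅): φ is false.
  w2 (successors {w0}): φ is true.
  w3 (successors {w4}): φ is true.
  w4 (successors {w2, w4}): φ is true.
  w5 (successors {w3}): φ is false.
For instance, at w0:
  At w0: [][]~[]<>r is true, so ~[][]~[]<>r is false.
    At w0: [][]~[]<>r requires []~[]<>r at every successor {w1, w5}.
      At w1: []~[]<>r is true.
      At w5: []~[]<>r is true.
    So [][]~[]<>r is true at w0.
Satisfying worlds: {w2, w3, w4}

w2, w3, w4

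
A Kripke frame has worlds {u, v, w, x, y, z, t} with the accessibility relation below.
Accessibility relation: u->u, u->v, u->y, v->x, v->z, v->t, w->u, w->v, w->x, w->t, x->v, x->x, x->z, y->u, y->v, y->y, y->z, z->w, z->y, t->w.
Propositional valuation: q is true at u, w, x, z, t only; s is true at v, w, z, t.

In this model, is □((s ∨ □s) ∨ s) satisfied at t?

Yes

At t: □((s ∨ □s) ∨ s) requires (s ∨ □s) ∨ s at every successor {w}.
    At w: s ∨ □s is true, s is true, so (s ∨ □s) ∨ s is true.
      At w: s is true, □s is false, so s ∨ □s is true.
So □((s ∨ □s) ∨ s) is true at t.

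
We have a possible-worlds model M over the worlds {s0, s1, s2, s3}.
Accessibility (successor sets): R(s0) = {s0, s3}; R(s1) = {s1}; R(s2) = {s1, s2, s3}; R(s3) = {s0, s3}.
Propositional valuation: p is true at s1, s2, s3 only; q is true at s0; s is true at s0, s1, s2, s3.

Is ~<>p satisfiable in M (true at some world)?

Let φ = ~<>p. Evaluate φ at each world:
  s0 (successors {s0, s3}): φ is false.
  s1 (successors {s1}): φ is false.
  s2 (successors {s1, s2, s3}): φ is false.
  s3 (successors {s0, s3}): φ is false.
For instance, at s1:
  At s1: <>p is true, so ~<>p is false.
    At s1: <>p requires p at some successor in {s1}.
      p holds at s1, so <>p is true at s1.

No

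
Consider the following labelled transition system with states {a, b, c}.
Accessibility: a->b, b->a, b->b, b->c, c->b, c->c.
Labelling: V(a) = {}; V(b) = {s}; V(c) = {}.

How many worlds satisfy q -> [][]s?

Let φ = q -> [][]s. Evaluate φ at each world:
  a (successors {b}): φ is true.
  b (successors {a, b, c}): φ is true.
  c (successors {b, c}): φ is true.
For instance, at b:
  At b: q is false, [][]s is false, so q -> [][]s is true.
    At b: [][]s requires []s at every successor {a, b, c}.
      []s fails at b, so [][]s is false at b.
Satisfying worlds: {a, b, c}

3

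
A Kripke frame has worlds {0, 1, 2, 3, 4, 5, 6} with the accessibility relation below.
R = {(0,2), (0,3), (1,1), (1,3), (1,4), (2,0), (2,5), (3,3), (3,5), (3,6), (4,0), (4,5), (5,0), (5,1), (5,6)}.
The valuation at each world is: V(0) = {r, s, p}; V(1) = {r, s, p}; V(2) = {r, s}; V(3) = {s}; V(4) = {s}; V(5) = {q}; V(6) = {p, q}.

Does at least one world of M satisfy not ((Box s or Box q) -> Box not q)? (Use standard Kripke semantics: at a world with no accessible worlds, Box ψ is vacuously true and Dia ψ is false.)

No

Let φ = not ((Box s or Box q) -> Box not q). Evaluate φ at each world:
  0 (successors {2, 3}): φ is false.
  1 (successors {1, 3, 4}): φ is false.
  2 (successors {0, 5}): φ is false.
  3 (successors {3, 5, 6}): φ is false.
  4 (successors {0, 5}): φ is false.
  5 (successors {0, 1, 6}): φ is false.
  6 (successors ∅): φ is false.
For instance, at 3:
  At 3: (Box s or Box q) -> Box not q is true, so not ((Box s or Box q) -> Box not q) is false.
    At 3: Box s or Box q is false, Box not q is false, so (Box s or Box q) -> Box not q is true.
      At 3: Box s is false, Box q is false, so Box s or Box q is false.
      At 3: Box not q requires not q at every successor {3, 5, 6}.
        not q fails at 5, so Box not q is false at 3.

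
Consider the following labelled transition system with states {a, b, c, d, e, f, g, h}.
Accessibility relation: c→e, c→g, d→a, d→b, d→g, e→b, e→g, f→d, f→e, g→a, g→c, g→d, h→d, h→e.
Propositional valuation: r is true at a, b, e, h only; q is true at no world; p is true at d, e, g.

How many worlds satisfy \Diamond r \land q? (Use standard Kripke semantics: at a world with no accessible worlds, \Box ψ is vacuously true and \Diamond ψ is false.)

Let φ = \Diamond r \land q. Evaluate φ at each world:
  a (successors ∅): φ is false.
  b (successors ∅): φ is false.
  c (successors {e, g}): φ is false.
  d (successors {a, b, g}): φ is false.
  e (successors {b, g}): φ is false.
  f (successors {d, e}): φ is false.
  g (successors {a, c, d}): φ is false.
  h (successors {d, e}): φ is false.
For instance, at f:
  At f: \Diamond r is true, q is false, so \Diamond r \land q is false.
    At f: \Diamond r requires r at some successor in {d, e}.
      r holds at e, so \Diamond r is true at f.
Satisfying worlds: none.

0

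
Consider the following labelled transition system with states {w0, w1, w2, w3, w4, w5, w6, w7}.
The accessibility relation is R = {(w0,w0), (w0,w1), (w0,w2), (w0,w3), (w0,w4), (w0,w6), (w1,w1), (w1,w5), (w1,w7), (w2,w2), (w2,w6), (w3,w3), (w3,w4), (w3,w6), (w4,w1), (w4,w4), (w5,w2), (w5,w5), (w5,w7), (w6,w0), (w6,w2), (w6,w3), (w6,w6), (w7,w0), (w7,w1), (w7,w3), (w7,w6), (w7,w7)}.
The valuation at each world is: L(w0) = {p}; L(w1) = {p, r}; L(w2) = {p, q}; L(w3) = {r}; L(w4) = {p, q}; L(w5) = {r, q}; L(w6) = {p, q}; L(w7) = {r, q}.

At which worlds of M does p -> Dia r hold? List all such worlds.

Recall that Dia ψ holds at a world iff ψ holds at some accessible world.
Let φ = p -> Dia r. Evaluate φ at each world:
  w0 (successors {w0, w1, w2, w3, w4, w6}): φ is true.
  w1 (successors {w1, w5, w7}): φ is true.
  w2 (successors {w2, w6}): φ is false.
  w3 (successors {w3, w4, w6}): φ is true.
  w4 (successors {w1, w4}): φ is true.
  w5 (successors {w2, w5, w7}): φ is true.
  w6 (successors {w0, w2, w3, w6}): φ is true.
  w7 (successors {w0, w1, w3, w6, w7}): φ is true.
For instance, at w4:
  At w4: p is true, Dia r is true, so p -> Dia r is true.
    At w4: Dia r requires r at some successor in {w1, w4}.
      r holds at w1, so Dia r is true at w4.
Satisfying worlds: {w0, w1, w3, w4, w5, w6, w7}

w0, w1, w3, w4, w5, w6, w7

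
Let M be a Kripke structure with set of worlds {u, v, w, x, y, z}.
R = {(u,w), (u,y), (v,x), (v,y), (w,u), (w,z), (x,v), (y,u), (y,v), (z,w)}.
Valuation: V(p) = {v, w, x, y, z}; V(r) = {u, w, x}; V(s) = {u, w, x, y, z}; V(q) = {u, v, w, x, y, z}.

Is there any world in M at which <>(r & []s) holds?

Yes

Let φ = <>(r & []s). Evaluate φ at each world:
  u (successors {w, y}): φ is true.
  v (successors {x, y}): φ is false.
  w (successors {u, z}): φ is true.
  x (successors {v}): φ is false.
  y (successors {u, v}): φ is true.
  z (successors {w}): φ is true.
Detail at u (witness):
  At u: <>(r & []s) requires r & []s at some successor in {w, y}.
    r & []s holds at w, so <>(r & []s) is true at u.
      At w: r is true, []s is true, so r & []s is true.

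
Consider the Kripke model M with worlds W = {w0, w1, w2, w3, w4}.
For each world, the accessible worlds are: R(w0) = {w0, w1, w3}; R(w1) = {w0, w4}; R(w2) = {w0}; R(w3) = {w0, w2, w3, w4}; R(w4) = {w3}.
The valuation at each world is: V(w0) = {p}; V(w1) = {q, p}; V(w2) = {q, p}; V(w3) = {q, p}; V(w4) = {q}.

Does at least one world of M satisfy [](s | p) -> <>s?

Yes

Recall that []ψ holds at a world iff ψ holds at every accessible world, and <>ψ holds iff ψ holds at some accessible world.
Let φ = [](s | p) -> <>s. Evaluate φ at each world:
  w0 (successors {w0, w1, w3}): φ is false.
  w1 (successors {w0, w4}): φ is true.
  w2 (successors {w0}): φ is false.
  w3 (successors {w0, w2, w3, w4}): φ is true.
  w4 (successors {w3}): φ is false.
Detail at w1 (witness):
  At w1: [](s | p) is false, <>s is false, so [](s | p) -> <>s is true.
    At w1: [](s | p) requires s | p at every successor {w0, w4}.
      s | p fails at w4, so [](s | p) is false at w1.
    At w1: <>s requires s at some successor in {w0, w4}.
      At w0: s is false.
      At w4: s is false.
    So <>s is false at w1.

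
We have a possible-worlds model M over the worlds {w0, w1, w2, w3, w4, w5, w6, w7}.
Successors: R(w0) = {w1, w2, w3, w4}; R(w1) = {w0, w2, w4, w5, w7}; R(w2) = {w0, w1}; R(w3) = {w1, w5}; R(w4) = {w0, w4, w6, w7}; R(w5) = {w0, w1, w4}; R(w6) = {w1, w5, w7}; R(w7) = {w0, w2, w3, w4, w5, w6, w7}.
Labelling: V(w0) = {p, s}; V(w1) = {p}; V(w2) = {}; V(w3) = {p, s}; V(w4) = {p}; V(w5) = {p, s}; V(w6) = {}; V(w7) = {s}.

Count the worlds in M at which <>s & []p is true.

3

Let φ = <>s & []p. Evaluate φ at each world:
  w0 (successors {w1, w2, w3, w4}): φ is false.
  w1 (successors {w0, w2, w4, w5, w7}): φ is false.
  w2 (successors {w0, w1}): φ is true.
  w3 (successors {w1, w5}): φ is true.
  w4 (successors {w0, w4, w6, w7}): φ is false.
  w5 (successors {w0, w1, w4}): φ is true.
  w6 (successors {w1, w5, w7}): φ is false.
  w7 (successors {w0, w2, w3, w4, w5, w6, w7}): φ is false.
For instance, at w1:
  At w1: <>s is true, []p is false, so <>s & []p is false.
    At w1: <>s requires s at some successor in {w0, w2, w4, w5, w7}.
      s holds at w0, so <>s is true at w1.
    At w1: []p requires p at every successor {w0, w2, w4, w5, w7}.
      p fails at w2, so []p is false at w1.
Satisfying worlds: {w2, w3, w5}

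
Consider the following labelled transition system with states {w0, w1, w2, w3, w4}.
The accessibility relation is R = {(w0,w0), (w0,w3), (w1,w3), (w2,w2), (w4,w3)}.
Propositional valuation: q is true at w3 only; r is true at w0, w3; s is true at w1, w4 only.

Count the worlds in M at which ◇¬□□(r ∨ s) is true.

1

Recall that □ψ holds at a world iff ψ holds at every accessible world, and ◇ψ holds iff ψ holds at some accessible world.
Let φ = ◇¬□□(r ∨ s). Evaluate φ at each world:
  w0 (successors {w0, w3}): φ is false.
  w1 (successors {w3}): φ is false.
  w2 (successors {w2}): φ is true.
  w3 (successors ∅): φ is false.
  w4 (successors {w3}): φ is false.
For instance, at w1:
  At w1: ◇¬□□(r ∨ s) requires ¬□□(r ∨ s) at some successor in {w3}.
    At w3: ¬□□(r ∨ s) is false.
  So ◇¬□□(r ∨ s) is false at w1.
Satisfying worlds: {w2}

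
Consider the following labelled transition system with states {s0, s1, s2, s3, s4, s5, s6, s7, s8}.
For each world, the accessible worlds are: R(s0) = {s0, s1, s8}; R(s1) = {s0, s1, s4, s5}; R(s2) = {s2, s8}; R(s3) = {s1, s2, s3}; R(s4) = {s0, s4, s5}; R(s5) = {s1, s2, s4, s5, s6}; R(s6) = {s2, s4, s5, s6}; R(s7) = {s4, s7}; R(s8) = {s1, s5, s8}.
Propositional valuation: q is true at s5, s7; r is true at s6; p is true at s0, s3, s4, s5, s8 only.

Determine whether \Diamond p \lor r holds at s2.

Yes

Recall that \Diamond ψ holds at a world iff ψ holds at some accessible world.
At s2: \Diamond p is true, r is false, so \Diamond p \lor r is true.
  At s2: \Diamond p requires p at some successor in {s2, s8}.
    p holds at s8, so \Diamond p is true at s2.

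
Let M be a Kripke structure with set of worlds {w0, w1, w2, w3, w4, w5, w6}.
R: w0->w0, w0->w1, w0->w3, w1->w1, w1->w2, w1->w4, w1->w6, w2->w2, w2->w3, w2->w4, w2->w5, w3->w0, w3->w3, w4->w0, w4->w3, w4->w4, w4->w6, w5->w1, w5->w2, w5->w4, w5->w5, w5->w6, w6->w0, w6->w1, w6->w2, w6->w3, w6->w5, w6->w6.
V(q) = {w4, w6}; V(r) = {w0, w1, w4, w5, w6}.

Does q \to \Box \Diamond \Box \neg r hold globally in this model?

No

Recall that \Box ψ holds at a world iff ψ holds at every accessible world, and \Diamond ψ holds iff ψ holds at some accessible world.
Let φ = q \to \Box \Diamond \Box \neg r. Evaluate φ at each world:
  w0 (successors {w0, w1, w3}): φ is true.
  w1 (successors {w1, w2, w4, w6}): φ is true.
  w2 (successors {w2, w3, w4, w5}): φ is true.
  w3 (successors {w0, w3}): φ is true.
  w4 (successors {w0, w3, w4, w6}): φ is false.
  w5 (successors {w1, w2, w4, w5, w6}): φ is true.
  w6 (successors {w0, w1, w2, w3, w5, w6}): φ is false.
Detail at w4 (counterexample):
  At w4: q is true, \Box \Diamond \Box \neg r is false, so q \to \Box \Diamond \Box \neg r is false.
    At w4: \Box \Diamond \Box \neg r requires \Diamond \Box \neg r at every successor {w0, w3, w4, w6}.
      \Diamond \Box \neg r fails at w0, so \Box \Diamond \Box \neg r is false at w4.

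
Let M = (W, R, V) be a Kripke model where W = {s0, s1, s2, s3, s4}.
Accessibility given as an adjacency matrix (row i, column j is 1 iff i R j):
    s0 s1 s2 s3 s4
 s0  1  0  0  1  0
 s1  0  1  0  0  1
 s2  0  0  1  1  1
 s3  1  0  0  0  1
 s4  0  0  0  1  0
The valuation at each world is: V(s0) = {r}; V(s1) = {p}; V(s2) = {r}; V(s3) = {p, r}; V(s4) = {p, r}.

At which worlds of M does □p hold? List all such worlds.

Recall that □ψ holds at a world iff ψ holds at every accessible world, and ◇ψ holds iff ψ holds at some accessible world.
Let φ = □p. Evaluate φ at each world:
  s0 (successors {s0, s3}): φ is false.
  s1 (successors {s1, s4}): φ is true.
  s2 (successors {s2, s3, s4}): φ is false.
  s3 (successors {s0, s4}): φ is false.
  s4 (successors {s3}): φ is true.
For instance, at s3:
  At s3: □p requires p at every successor {s0, s4}.
    p fails at s0, so □p is false at s3.
Satisfying worlds: {s1, s4}

s1, s4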